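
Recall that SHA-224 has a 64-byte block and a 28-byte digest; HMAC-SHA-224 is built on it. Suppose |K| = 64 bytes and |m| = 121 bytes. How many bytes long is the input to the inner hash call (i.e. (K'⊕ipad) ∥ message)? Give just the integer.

185

Key is 64 ≤ 64 bytes, zero-padded: |K'| = 64.
Inner input = (K'⊕ipad) ∥ m → 64 + 121 = 185 bytes.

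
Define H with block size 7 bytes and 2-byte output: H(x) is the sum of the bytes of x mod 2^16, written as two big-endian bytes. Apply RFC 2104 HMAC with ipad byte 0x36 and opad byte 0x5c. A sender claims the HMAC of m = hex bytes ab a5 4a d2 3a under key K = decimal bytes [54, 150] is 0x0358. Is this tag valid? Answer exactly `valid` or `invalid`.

valid

Key decimal bytes [54, 150] = 36 96 is 2 bytes ≤ B = 7; zero-pad to 7 bytes: K' = 36 96 00 00 00 00 00.
K' ⊕ ipad = 00 a0 36 36 36 36 36; K' ⊕ opad = 6a ca 5c 5c 5c 5c 5c.
Inner hash: sum = 0+160+54+54+54+54+54+171+165+74+210+58 = 1108 → 04 54.
Outer hash (recomputed tag): sum = 106+202+92+92+92+92+92+4+84 = 856 → 03 58.
Recomputed tag = 0358; claimed = 0358 → match.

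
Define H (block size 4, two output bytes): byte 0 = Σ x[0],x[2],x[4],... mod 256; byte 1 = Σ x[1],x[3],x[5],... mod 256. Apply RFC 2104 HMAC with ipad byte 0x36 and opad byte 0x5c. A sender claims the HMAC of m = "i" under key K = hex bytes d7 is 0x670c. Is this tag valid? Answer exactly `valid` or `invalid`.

invalid

Key hex bytes d7 is 1 byte ≤ B = 4; zero-pad to 4 bytes: K' = d7 00 00 00.
K' ⊕ ipad = e1 36 36 36; K' ⊕ opad = 8b 5c 5c 5c.
Inner hash: even-index sum = 384 mod 256 = 128; odd-index sum = 108 mod 256 = 108 → 80 6c.
Outer hash (recomputed tag): even-index sum = 359 mod 256 = 103; odd-index sum = 292 mod 256 = 36 → 67 24.
Recomputed tag = 6724; claimed = 670c → mismatch.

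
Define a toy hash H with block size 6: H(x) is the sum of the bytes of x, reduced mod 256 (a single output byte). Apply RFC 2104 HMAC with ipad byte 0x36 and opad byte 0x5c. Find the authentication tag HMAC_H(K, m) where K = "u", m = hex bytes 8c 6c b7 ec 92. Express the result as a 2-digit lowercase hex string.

Key "u" = 75 is 1 byte ≤ B = 6; zero-pad to 6 bytes: K' = 75 00 00 00 00 00.
K' ⊕ ipad = 43 36 36 36 36 36.  K' ⊕ opad = 29 5c 5c 5c 5c 5c.
Inner input = (K'⊕ipad) ∥ m = 43 36 36 36 36 36 ∥ 8c 6c b7 ec 92.
Inner hash: sum = 67+54+54+54+54+54+140+108+183+236+146 = 1150; mod 256 = 126 → 7e.
Outer input = (K'⊕opad) ∥ inner = 29 5c 5c 5c 5c 5c ∥ 7e.
Outer hash (tag): sum = 41+92+92+92+92+92+126 = 627; mod 256 = 115 → 73.

73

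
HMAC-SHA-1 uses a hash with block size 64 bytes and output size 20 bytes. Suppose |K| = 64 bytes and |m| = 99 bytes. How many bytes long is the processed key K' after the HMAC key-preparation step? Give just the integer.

Key is 64 ≤ 64 bytes, zero-padded: |K'| = 64.

64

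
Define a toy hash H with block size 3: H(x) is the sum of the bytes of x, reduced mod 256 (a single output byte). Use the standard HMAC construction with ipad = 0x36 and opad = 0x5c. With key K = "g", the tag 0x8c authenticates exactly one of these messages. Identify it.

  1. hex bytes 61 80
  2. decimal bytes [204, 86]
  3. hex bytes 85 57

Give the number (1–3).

Key "g" = 67 is 1 byte ≤ B = 3; zero-pad to 3 bytes: K' = 67 00 00.
K' ⊕ ipad = 51 36 36; K' ⊕ opad = 3b 5c 5c.
m1: inner = H(51 36 36 61 80) = 9e; tag = H(3b 5c 5c 9e) = 91
m2: inner = H(51 36 36 cc 56) = df; tag = H(3b 5c 5c df) = d2
m3: inner = H(51 36 36 85 57) = 99; tag = H(3b 5c 5c 99) = 8c ← matches

3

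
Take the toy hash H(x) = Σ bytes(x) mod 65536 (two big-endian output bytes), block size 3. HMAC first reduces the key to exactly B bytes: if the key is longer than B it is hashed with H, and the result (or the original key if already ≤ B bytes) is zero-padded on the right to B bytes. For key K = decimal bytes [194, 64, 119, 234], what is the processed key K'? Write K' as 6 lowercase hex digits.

026300

|K| = 4 > B = 3, so first hash the key.
H(K): sum = 194+64+119+234 = 611 → 02 63.
Zero-pad H(K) = 02 63 to 3 bytes: K' = 02 63 00.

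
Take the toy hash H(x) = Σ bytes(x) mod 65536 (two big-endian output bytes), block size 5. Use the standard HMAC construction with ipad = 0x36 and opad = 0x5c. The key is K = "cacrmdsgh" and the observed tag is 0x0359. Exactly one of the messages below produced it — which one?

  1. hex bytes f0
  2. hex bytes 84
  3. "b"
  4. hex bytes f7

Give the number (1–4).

Key "cacrmdsgh" = 63 61 63 72 6d 64 73 67 68 is 9 bytes > B = 5, so hash it first: H(key) = 03 ac, then zero-pad to 5 bytes: K' = 03 ac 00 00 00.
K' ⊕ ipad = 35 9a 36 36 36; K' ⊕ opad = 5f f0 5c 5c 5c.
m1: inner = H(35 9a 36 36 36 f0) = 02 61; tag = H(5f f0 5c 5c 5c 02 61) = 02c6
m2: inner = H(35 9a 36 36 36 84) = 01 f5; tag = H(5f f0 5c 5c 5c 01 f5) = 0359 ← matches
m3: inner = H(35 9a 36 36 36 62) = 01 d3; tag = H(5f f0 5c 5c 5c 01 d3) = 0337
m4: inner = H(35 9a 36 36 36 f7) = 02 68; tag = H(5f f0 5c 5c 5c 02 68) = 02cd

2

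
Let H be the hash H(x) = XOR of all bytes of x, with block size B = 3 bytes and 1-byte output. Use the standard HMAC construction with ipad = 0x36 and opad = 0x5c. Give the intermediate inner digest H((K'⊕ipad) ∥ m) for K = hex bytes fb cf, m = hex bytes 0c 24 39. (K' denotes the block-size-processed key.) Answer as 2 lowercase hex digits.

13

Key hex bytes fb cf is 2 bytes ≤ B = 3; zero-pad to 3 bytes: K' = fb cf 00.
K' ⊕ ipad = cd f9 36.
Inner input = cd f9 36 ∥ 0c 24 39.
Inner hash: XOR cd⊕f9⊕36⊕0c⊕24⊕39 = 13.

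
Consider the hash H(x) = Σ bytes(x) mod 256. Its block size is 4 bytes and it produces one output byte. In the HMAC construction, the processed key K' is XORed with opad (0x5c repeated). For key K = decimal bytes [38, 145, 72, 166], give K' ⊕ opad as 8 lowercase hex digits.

7acd14fa

Key decimal bytes [38, 145, 72, 166] = 26 91 48 a6 is exactly B = 4 bytes: K' = 26 91 48 a6.
XOR each byte with 0x5c: 26⊕5c=7a, 91⊕5c=cd, 48⊕5c=14, a6⊕5c=fa.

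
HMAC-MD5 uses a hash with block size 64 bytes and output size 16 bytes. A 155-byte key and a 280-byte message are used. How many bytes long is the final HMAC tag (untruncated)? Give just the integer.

The tag is one MD5 digest: 16 bytes.

16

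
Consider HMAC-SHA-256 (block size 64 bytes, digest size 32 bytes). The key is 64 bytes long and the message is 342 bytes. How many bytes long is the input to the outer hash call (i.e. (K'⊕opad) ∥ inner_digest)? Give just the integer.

96

Key is 64 ≤ 64 bytes, zero-padded: |K'| = 64.
Outer input = (K'⊕opad) ∥ H(inner) → 64 + 32 = 96 bytes.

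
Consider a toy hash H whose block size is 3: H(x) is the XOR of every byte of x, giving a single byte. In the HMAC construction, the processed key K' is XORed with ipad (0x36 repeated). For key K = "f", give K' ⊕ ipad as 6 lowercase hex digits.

Key "f" = 66 is 1 byte ≤ B = 3; zero-pad to 3 bytes: K' = 66 00 00.
XOR each byte with 0x36: 66⊕36=50, 00⊕36=36, 00⊕36=36.

503636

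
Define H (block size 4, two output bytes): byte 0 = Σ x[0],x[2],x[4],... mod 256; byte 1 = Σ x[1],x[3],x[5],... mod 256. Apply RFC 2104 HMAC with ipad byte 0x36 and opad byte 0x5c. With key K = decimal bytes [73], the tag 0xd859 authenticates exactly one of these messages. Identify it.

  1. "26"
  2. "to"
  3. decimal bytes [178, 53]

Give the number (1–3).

3

Key decimal bytes [73] = 49 is 1 byte ≤ B = 4; zero-pad to 4 bytes: K' = 49 00 00 00.
K' ⊕ ipad = 7f 36 36 36; K' ⊕ opad = 15 5c 5c 5c.
m1: inner = H(7f 36 36 36 32 36) = e7 a2; tag = H(15 5c 5c 5c e7 a2) = 585a
m2: inner = H(7f 36 36 36 74 6f) = 29 db; tag = H(15 5c 5c 5c 29 db) = 9a93
m3: inner = H(7f 36 36 36 b2 35) = 67 a1; tag = H(15 5c 5c 5c 67 a1) = d859 ← matches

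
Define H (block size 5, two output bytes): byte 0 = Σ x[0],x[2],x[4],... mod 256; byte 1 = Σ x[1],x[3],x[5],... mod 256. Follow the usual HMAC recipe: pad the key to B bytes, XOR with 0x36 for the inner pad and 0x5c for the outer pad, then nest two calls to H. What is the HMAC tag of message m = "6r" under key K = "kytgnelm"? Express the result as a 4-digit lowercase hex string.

Key "kytgnelm" = 6b 79 74 67 6e 65 6c 6d is 8 bytes > B = 5, so hash it first: H(key) = b9 b2, then zero-pad to 5 bytes: K' = b9 b2 00 00 00.
K' ⊕ ipad = 8f 84 36 36 36.  K' ⊕ opad = e5 ee 5c 5c 5c.
Inner input = (K'⊕ipad) ∥ m = 8f 84 36 36 36 ∥ 36 72.
Inner hash: even-index sum = 365 mod 256 = 109; odd-index sum = 240 mod 256 = 240 → 6d f0.
Outer input = (K'⊕opad) ∥ inner = e5 ee 5c 5c 5c ∥ 6d f0.
Outer hash (tag): even-index sum = 653 mod 256 = 141; odd-index sum = 439 mod 256 = 183 → 8d b7.

8db7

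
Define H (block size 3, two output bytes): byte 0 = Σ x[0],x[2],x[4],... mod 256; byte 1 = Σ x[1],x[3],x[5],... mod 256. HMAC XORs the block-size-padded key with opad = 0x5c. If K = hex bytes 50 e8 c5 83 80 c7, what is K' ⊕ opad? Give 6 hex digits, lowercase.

Key hex bytes 50 e8 c5 83 80 c7 is 6 bytes > B = 3, so hash it first: H(key) = 95 32, then zero-pad to 3 bytes: K' = 95 32 00.
XOR each byte with 0x5c: 95⊕5c=c9, 32⊕5c=6e, 00⊕5c=5c.

c96e5c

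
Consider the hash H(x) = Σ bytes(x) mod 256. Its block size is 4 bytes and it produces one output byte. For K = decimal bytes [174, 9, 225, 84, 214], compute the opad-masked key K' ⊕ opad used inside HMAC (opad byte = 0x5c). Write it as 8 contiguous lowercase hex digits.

9e5c5c5c

Key decimal bytes [174, 9, 225, 84, 214] = ae 09 e1 54 d6 is 5 bytes > B = 4, so hash it first: H(key) = c2, then zero-pad to 4 bytes: K' = c2 00 00 00.
XOR each byte with 0x5c: c2⊕5c=9e, 00⊕5c=5c, 00⊕5c=5c, 00⊕5c=5c.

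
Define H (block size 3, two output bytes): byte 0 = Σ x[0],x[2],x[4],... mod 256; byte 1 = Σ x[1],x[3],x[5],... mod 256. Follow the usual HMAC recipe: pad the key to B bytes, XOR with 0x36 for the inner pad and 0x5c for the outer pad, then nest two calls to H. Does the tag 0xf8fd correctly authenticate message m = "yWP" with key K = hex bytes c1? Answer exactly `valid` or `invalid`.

invalid

Key hex bytes c1 is 1 byte ≤ B = 3; zero-pad to 3 bytes: K' = c1 00 00.
K' ⊕ ipad = f7 36 36; K' ⊕ opad = 9d 5c 5c.
Inner hash: even-index sum = 388 mod 256 = 132; odd-index sum = 255 mod 256 = 255 → 84 ff.
Outer hash (recomputed tag): even-index sum = 504 mod 256 = 248; odd-index sum = 224 mod 256 = 224 → f8 e0.
Recomputed tag = f8e0; claimed = f8fd → mismatch.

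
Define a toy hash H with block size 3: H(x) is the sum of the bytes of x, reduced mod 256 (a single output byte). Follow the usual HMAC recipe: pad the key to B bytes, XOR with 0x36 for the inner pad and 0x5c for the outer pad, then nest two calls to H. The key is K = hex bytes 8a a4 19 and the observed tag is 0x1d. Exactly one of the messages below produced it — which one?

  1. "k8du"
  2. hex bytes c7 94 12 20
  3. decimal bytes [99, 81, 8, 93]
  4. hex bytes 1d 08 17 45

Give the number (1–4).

Key hex bytes 8a a4 19 is exactly B = 3 bytes: K' = 8a a4 19.
K' ⊕ ipad = bc 92 2f; K' ⊕ opad = d6 f8 45.
m1: inner = H(bc 92 2f 6b 38 64 75) = f9; tag = H(d6 f8 45 f9) = 0c
m2: inner = H(bc 92 2f c7 94 12 20) = 0a; tag = H(d6 f8 45 0a) = 1d ← matches
m3: inner = H(bc 92 2f 63 51 08 5d) = 96; tag = H(d6 f8 45 96) = a9
m4: inner = H(bc 92 2f 1d 08 17 45) = fe; tag = H(d6 f8 45 fe) = 11

2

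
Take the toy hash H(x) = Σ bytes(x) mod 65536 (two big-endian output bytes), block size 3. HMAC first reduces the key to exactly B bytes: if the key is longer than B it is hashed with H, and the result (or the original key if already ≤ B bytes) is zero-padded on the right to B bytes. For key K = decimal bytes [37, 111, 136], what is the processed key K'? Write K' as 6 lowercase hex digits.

Key decimal bytes [37, 111, 136] = 25 6f 88 is exactly B = 3 bytes: K' = 25 6f 88.

256f88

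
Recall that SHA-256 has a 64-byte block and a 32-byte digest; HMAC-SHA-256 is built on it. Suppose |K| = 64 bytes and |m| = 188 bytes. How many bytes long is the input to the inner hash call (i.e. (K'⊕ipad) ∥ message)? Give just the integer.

Key is 64 ≤ 64 bytes, zero-padded: |K'| = 64.
Inner input = (K'⊕ipad) ∥ m → 64 + 188 = 252 bytes.

252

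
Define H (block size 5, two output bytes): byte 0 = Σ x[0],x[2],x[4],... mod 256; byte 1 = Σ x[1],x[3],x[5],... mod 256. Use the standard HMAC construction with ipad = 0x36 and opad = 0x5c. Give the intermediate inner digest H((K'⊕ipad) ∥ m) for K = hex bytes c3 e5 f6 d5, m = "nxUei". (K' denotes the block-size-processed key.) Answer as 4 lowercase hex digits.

c8e2

Key hex bytes c3 e5 f6 d5 is 4 bytes ≤ B = 5; zero-pad to 5 bytes: K' = c3 e5 f6 d5 00.
K' ⊕ ipad = f5 d3 c0 e3 36.
Inner input = f5 d3 c0 e3 36 ∥ 6e 78 55 65 69.
Inner hash: even-index sum = 712 mod 256 = 200; odd-index sum = 738 mod 256 = 226 → c8 e2.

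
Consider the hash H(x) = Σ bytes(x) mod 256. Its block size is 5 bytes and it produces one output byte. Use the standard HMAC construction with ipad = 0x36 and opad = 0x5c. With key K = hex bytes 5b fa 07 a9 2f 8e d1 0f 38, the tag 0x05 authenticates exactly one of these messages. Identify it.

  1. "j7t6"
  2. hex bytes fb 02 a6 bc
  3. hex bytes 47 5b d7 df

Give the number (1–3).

Key hex bytes 5b fa 07 a9 2f 8e d1 0f 38 is 9 bytes > B = 5, so hash it first: H(key) = da, then zero-pad to 5 bytes: K' = da 00 00 00 00.
K' ⊕ ipad = ec 36 36 36 36; K' ⊕ opad = 86 5c 5c 5c 5c.
m1: inner = H(ec 36 36 36 36 6a 37 74 36) = 0f; tag = H(86 5c 5c 5c 5c 0f) = 05 ← matches
m2: inner = H(ec 36 36 36 36 fb 02 a6 bc) = 23; tag = H(86 5c 5c 5c 5c 23) = 19
m3: inner = H(ec 36 36 36 36 47 5b d7 df) = 1c; tag = H(86 5c 5c 5c 5c 1c) = 12

1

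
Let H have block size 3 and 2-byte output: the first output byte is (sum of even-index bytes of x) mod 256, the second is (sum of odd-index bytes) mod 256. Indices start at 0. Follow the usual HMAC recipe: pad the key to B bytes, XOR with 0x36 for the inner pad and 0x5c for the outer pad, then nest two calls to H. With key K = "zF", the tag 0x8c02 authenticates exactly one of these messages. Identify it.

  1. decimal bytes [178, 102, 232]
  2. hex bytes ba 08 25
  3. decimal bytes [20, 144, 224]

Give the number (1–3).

1

Key "zF" = 7a 46 is 2 bytes ≤ B = 3; zero-pad to 3 bytes: K' = 7a 46 00.
K' ⊕ ipad = 4c 70 36; K' ⊕ opad = 26 1a 5c.
m1: inner = H(4c 70 36 b2 66 e8) = e8 0a; tag = H(26 1a 5c e8 0a) = 8c02 ← matches
m2: inner = H(4c 70 36 ba 08 25) = 8a 4f; tag = H(26 1a 5c 8a 4f) = d1a4
m3: inner = H(4c 70 36 14 90 e0) = 12 64; tag = H(26 1a 5c 12 64) = e62c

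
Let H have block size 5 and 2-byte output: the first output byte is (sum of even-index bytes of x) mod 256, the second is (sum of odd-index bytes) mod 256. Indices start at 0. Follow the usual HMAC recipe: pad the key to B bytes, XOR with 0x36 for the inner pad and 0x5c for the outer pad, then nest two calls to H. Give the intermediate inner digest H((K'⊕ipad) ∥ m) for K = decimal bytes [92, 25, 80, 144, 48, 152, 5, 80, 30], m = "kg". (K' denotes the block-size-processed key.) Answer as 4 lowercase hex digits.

Key decimal bytes [92, 25, 80, 144, 48, 152, 5, 80, 30] = 5c 19 50 90 30 98 05 50 1e is 9 bytes > B = 5, so hash it first: H(key) = ff 91, then zero-pad to 5 bytes: K' = ff 91 00 00 00.
K' ⊕ ipad = c9 a7 36 36 36.
Inner input = c9 a7 36 36 36 ∥ 6b 67.
Inner hash: even-index sum = 412 mod 256 = 156; odd-index sum = 328 mod 256 = 72 → 9c 48.

9c48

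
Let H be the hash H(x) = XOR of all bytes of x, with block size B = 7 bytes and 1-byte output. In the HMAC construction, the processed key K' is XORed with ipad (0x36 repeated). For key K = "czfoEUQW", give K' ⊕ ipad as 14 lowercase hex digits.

Key "czfoEUQW" = 63 7a 66 6f 45 55 51 57 is 8 bytes > B = 7, so hash it first: H(key) = 06, then zero-pad to 7 bytes: K' = 06 00 00 00 00 00 00.
XOR each byte with 0x36: 06⊕36=30, 00⊕36=36, 00⊕36=36, 00⊕36=36, 00⊕36=36, 00⊕36=36, 00⊕36=36.

30363636363636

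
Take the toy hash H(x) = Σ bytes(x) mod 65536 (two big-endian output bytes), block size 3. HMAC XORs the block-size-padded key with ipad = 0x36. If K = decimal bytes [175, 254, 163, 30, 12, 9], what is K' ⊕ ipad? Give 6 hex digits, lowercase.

Key decimal bytes [175, 254, 163, 30, 12, 9] = af fe a3 1e 0c 09 is 6 bytes > B = 3, so hash it first: H(key) = 02 83, then zero-pad to 3 bytes: K' = 02 83 00.
XOR each byte with 0x36: 02⊕36=34, 83⊕36=b5, 00⊕36=36.

34b536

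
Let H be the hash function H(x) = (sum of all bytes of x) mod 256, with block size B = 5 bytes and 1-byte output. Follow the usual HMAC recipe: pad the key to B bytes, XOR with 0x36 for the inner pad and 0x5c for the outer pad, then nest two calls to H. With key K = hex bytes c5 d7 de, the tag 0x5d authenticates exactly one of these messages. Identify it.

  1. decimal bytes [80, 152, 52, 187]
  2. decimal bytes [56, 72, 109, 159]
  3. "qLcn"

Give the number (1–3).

1

Key hex bytes c5 d7 de is 3 bytes ≤ B = 5; zero-pad to 5 bytes: K' = c5 d7 de 00 00.
K' ⊕ ipad = f3 e1 e8 36 36; K' ⊕ opad = 99 8b 82 5c 5c.
m1: inner = H(f3 e1 e8 36 36 50 98 34 bb) = ff; tag = H(99 8b 82 5c 5c ff) = 5d ← matches
m2: inner = H(f3 e1 e8 36 36 38 48 6d 9f) = b4; tag = H(99 8b 82 5c 5c b4) = 12
m3: inner = H(f3 e1 e8 36 36 71 4c 63 6e) = b6; tag = H(99 8b 82 5c 5c b6) = 14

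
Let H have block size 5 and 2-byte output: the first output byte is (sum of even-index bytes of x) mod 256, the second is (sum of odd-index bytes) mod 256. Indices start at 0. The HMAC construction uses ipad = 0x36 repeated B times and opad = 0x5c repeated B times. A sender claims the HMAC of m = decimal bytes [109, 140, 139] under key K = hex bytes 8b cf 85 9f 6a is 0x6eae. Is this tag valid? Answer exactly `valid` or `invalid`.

Key hex bytes 8b cf 85 9f 6a is exactly B = 5 bytes: K' = 8b cf 85 9f 6a.
K' ⊕ ipad = bd f9 b3 a9 5c; K' ⊕ opad = d7 93 d9 c3 36.
Inner hash: even-index sum = 600 mod 256 = 88; odd-index sum = 666 mod 256 = 154 → 58 9a.
Outer hash (recomputed tag): even-index sum = 640 mod 256 = 128; odd-index sum = 430 mod 256 = 174 → 80 ae.
Recomputed tag = 80ae; claimed = 6eae → mismatch.

invalid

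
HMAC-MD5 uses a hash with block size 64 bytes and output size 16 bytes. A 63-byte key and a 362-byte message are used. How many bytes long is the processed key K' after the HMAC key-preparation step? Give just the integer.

Key is 63 ≤ 64 bytes, zero-padded: |K'| = 64.

64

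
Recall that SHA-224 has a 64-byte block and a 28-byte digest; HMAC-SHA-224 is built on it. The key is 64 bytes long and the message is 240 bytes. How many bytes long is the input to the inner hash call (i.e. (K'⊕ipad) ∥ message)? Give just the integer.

304

Key is 64 ≤ 64 bytes, zero-padded: |K'| = 64.
Inner input = (K'⊕ipad) ∥ m → 64 + 240 = 304 bytes.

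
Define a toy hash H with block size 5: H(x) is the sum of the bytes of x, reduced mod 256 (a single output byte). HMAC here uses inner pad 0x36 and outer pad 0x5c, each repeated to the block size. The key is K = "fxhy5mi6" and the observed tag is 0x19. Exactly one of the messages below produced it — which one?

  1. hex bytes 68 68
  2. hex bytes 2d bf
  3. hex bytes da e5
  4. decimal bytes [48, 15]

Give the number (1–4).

4

Key "fxhy5mi6" = 66 78 68 79 35 6d 69 36 is 8 bytes > B = 5, so hash it first: H(key) = 00, then zero-pad to 5 bytes: K' = 00 00 00 00 00.
K' ⊕ ipad = 36 36 36 36 36; K' ⊕ opad = 5c 5c 5c 5c 5c.
m1: inner = H(36 36 36 36 36 68 68) = de; tag = H(5c 5c 5c 5c 5c de) = aa
m2: inner = H(36 36 36 36 36 2d bf) = fa; tag = H(5c 5c 5c 5c 5c fa) = c6
m3: inner = H(36 36 36 36 36 da e5) = cd; tag = H(5c 5c 5c 5c 5c cd) = 99
m4: inner = H(36 36 36 36 36 30 0f) = 4d; tag = H(5c 5c 5c 5c 5c 4d) = 19 ← matches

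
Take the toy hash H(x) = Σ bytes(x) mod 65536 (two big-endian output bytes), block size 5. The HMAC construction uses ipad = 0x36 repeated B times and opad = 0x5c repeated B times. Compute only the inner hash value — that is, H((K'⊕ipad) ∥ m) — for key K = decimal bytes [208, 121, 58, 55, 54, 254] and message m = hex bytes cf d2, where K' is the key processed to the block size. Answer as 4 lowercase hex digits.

Key decimal bytes [208, 121, 58, 55, 54, 254] = d0 79 3a 37 36 fe is 6 bytes > B = 5, so hash it first: H(key) = 02 ee, then zero-pad to 5 bytes: K' = 02 ee 00 00 00.
K' ⊕ ipad = 34 d8 36 36 36.
Inner input = 34 d8 36 36 36 ∥ cf d2.
Inner hash: sum = 52+216+54+54+54+207+210 = 847 → 03 4f.

034f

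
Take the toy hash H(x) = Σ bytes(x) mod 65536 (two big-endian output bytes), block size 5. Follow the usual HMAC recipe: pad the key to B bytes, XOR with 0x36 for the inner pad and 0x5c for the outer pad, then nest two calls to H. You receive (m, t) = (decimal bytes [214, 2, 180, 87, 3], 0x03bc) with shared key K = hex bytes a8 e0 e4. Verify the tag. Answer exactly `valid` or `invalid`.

valid

Key hex bytes a8 e0 e4 is 3 bytes ≤ B = 5; zero-pad to 5 bytes: K' = a8 e0 e4 00 00.
K' ⊕ ipad = 9e d6 d2 36 36; K' ⊕ opad = f4 bc b8 5c 5c.
Inner hash: sum = 158+214+210+54+54+214+2+180+87+3 = 1176 → 04 98.
Outer hash (recomputed tag): sum = 244+188+184+92+92+4+152 = 956 → 03 bc.
Recomputed tag = 03bc; claimed = 03bc → match.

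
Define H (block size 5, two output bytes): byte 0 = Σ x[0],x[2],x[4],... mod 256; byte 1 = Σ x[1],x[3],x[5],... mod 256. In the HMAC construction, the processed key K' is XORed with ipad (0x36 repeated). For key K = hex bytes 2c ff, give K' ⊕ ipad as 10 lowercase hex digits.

Key hex bytes 2c ff is 2 bytes ≤ B = 5; zero-pad to 5 bytes: K' = 2c ff 00 00 00.
XOR each byte with 0x36: 2c⊕36=1a, ff⊕36=c9, 00⊕36=36, 00⊕36=36, 00⊕36=36.

1ac9363636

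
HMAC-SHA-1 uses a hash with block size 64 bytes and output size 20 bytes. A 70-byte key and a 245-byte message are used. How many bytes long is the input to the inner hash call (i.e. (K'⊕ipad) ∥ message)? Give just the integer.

Key is 70 > 64 bytes, so it is hashed to 20 bytes then zero-padded to 64: |K'| = 64.
Inner input = (K'⊕ipad) ∥ m → 64 + 245 = 309 bytes.

309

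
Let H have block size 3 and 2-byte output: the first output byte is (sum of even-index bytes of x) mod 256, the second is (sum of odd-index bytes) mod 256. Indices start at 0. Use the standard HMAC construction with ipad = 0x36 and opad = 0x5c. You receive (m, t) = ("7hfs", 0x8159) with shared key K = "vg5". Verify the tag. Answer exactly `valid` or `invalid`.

Key "vg5" = 76 67 35 is exactly B = 3 bytes: K' = 76 67 35.
K' ⊕ ipad = 40 51 03; K' ⊕ opad = 2a 3b 69.
Inner hash: even-index sum = 286 mod 256 = 30; odd-index sum = 238 mod 256 = 238 → 1e ee.
Outer hash (recomputed tag): even-index sum = 385 mod 256 = 129; odd-index sum = 89 mod 256 = 89 → 81 59.
Recomputed tag = 8159; claimed = 8159 → match.

valid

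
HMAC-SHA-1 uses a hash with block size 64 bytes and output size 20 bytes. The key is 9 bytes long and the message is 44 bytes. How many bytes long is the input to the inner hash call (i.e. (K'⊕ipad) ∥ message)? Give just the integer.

Key is 9 ≤ 64 bytes, zero-padded: |K'| = 64.
Inner input = (K'⊕ipad) ∥ m → 64 + 44 = 108 bytes.

108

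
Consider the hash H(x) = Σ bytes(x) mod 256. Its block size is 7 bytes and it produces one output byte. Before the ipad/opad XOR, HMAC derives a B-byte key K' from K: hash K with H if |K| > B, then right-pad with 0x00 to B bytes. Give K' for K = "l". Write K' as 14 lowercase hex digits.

6c000000000000

Key "l" = 6c is 1 byte ≤ B = 7; zero-pad to 7 bytes: K' = 6c 00 00 00 00 00 00.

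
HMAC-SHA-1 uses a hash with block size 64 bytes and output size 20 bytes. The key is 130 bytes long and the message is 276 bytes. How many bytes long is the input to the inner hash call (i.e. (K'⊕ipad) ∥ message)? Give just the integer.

Key is 130 > 64 bytes, so it is hashed to 20 bytes then zero-padded to 64: |K'| = 64.
Inner input = (K'⊕ipad) ∥ m → 64 + 276 = 340 bytes.

340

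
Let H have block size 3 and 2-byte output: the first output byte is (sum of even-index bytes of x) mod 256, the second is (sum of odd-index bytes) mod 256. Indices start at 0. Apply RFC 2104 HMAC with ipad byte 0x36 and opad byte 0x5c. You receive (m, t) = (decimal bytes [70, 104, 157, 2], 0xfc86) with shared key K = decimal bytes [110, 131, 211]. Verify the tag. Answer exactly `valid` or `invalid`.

Key decimal bytes [110, 131, 211] = 6e 83 d3 is exactly B = 3 bytes: K' = 6e 83 d3.
K' ⊕ ipad = 58 b5 e5; K' ⊕ opad = 32 df 8f.
Inner hash: even-index sum = 423 mod 256 = 167; odd-index sum = 408 mod 256 = 152 → a7 98.
Outer hash (recomputed tag): even-index sum = 345 mod 256 = 89; odd-index sum = 390 mod 256 = 134 → 59 86.
Recomputed tag = 5986; claimed = fc86 → mismatch.

invalid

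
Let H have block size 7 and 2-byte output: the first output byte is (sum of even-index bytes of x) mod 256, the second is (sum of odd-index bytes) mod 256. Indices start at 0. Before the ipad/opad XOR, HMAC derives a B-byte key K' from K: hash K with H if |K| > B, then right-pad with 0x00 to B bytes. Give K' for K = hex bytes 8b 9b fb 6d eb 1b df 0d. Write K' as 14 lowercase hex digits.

50300000000000

|K| = 8 > B = 7, so first hash the key.
H(K): even-index sum = 848 mod 256 = 80; odd-index sum = 304 mod 256 = 48 → 50 30.
Zero-pad H(K) = 50 30 to 7 bytes: K' = 50 30 00 00 00 00 00.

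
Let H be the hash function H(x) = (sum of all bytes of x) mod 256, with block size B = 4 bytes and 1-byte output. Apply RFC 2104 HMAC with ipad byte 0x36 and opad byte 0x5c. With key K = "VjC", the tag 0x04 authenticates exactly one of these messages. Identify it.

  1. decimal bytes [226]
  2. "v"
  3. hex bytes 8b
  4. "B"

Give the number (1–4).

1

Key "VjC" = 56 6a 43 is 3 bytes ≤ B = 4; zero-pad to 4 bytes: K' = 56 6a 43 00.
K' ⊕ ipad = 60 5c 75 36; K' ⊕ opad = 0a 36 1f 5c.
m1: inner = H(60 5c 75 36 e2) = 49; tag = H(0a 36 1f 5c 49) = 04 ← matches
m2: inner = H(60 5c 75 36 76) = dd; tag = H(0a 36 1f 5c dd) = 98
m3: inner = H(60 5c 75 36 8b) = f2; tag = H(0a 36 1f 5c f2) = ad
m4: inner = H(60 5c 75 36 42) = a9; tag = H(0a 36 1f 5c a9) = 64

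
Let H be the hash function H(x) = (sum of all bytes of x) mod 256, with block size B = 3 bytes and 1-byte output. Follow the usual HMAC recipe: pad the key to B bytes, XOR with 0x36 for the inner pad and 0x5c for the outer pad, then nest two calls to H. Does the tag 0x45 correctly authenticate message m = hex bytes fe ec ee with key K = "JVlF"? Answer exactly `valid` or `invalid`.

Key "JVlF" = 4a 56 6c 46 is 4 bytes > B = 3, so hash it first: H(key) = 52, then zero-pad to 3 bytes: K' = 52 00 00.
K' ⊕ ipad = 64 36 36; K' ⊕ opad = 0e 5c 5c.
Inner hash: sum = 100+54+54+254+236+238 = 936; mod 256 = 168 → a8.
Outer hash (recomputed tag): sum = 14+92+92+168 = 366; mod 256 = 110 → 6e.
Recomputed tag = 6e; claimed = 45 → mismatch.

invalid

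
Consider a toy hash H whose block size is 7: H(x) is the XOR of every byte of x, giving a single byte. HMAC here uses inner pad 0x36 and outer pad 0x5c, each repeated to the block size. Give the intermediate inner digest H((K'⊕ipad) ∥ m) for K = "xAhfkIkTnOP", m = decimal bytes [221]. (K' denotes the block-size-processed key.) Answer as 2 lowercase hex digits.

b0

Key "xAhfkIkTnOP" = 78 41 68 66 6b 49 6b 54 6e 4f 50 is 11 bytes > B = 7, so hash it first: H(key) = 5b, then zero-pad to 7 bytes: K' = 5b 00 00 00 00 00 00.
K' ⊕ ipad = 6d 36 36 36 36 36 36.
Inner input = 6d 36 36 36 36 36 36 ∥ dd.
Inner hash: XOR 6d⊕36⊕36⊕36⊕36⊕36⊕36⊕dd = b0.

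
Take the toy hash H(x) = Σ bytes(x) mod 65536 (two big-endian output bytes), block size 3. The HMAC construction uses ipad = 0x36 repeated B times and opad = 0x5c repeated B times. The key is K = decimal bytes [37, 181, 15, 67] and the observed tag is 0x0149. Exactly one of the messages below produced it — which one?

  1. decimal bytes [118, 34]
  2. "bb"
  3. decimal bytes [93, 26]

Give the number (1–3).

1

Key decimal bytes [37, 181, 15, 67] = 25 b5 0f 43 is 4 bytes > B = 3, so hash it first: H(key) = 01 2c, then zero-pad to 3 bytes: K' = 01 2c 00.
K' ⊕ ipad = 37 1a 36; K' ⊕ opad = 5d 70 5c.
m1: inner = H(37 1a 36 76 22) = 01 1f; tag = H(5d 70 5c 01 1f) = 0149 ← matches
m2: inner = H(37 1a 36 62 62) = 01 4b; tag = H(5d 70 5c 01 4b) = 0175
m3: inner = H(37 1a 36 5d 1a) = 00 fe; tag = H(5d 70 5c 00 fe) = 0227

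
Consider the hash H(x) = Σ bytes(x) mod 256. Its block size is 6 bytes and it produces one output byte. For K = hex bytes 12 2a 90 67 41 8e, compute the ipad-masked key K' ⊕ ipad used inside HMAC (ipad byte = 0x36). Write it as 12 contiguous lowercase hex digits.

241ca65177b8

Key hex bytes 12 2a 90 67 41 8e is exactly B = 6 bytes: K' = 12 2a 90 67 41 8e.
XOR each byte with 0x36: 12⊕36=24, 2a⊕36=1c, 90⊕36=a6, 67⊕36=51, 41⊕36=77, 8e⊕36=b8.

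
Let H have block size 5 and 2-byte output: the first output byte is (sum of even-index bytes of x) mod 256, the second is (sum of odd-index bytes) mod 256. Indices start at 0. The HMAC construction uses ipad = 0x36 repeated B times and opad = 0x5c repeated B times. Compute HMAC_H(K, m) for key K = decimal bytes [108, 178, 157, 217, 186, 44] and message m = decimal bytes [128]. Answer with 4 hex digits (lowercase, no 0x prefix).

8ea8

Key decimal bytes [108, 178, 157, 217, 186, 44] = 6c b2 9d d9 ba 2c is 6 bytes > B = 5, so hash it first: H(key) = c3 b7, then zero-pad to 5 bytes: K' = c3 b7 00 00 00.
K' ⊕ ipad = f5 81 36 36 36.  K' ⊕ opad = 9f eb 5c 5c 5c.
Inner input = (K'⊕ipad) ∥ m = f5 81 36 36 36 ∥ 80.
Inner hash: even-index sum = 353 mod 256 = 97; odd-index sum = 311 mod 256 = 55 → 61 37.
Outer input = (K'⊕opad) ∥ inner = 9f eb 5c 5c 5c ∥ 61 37.
Outer hash (tag): even-index sum = 398 mod 256 = 142; odd-index sum = 424 mod 256 = 168 → 8e a8.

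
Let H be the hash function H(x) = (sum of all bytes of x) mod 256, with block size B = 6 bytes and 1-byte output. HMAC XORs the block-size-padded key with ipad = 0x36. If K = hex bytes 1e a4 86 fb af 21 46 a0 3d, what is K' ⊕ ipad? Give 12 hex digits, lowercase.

003636363636

Key hex bytes 1e a4 86 fb af 21 46 a0 3d is 9 bytes > B = 6, so hash it first: H(key) = 36, then zero-pad to 6 bytes: K' = 36 00 00 00 00 00.
XOR each byte with 0x36: 36⊕36=00, 00⊕36=36, 00⊕36=36, 00⊕36=36, 00⊕36=36, 00⊕36=36.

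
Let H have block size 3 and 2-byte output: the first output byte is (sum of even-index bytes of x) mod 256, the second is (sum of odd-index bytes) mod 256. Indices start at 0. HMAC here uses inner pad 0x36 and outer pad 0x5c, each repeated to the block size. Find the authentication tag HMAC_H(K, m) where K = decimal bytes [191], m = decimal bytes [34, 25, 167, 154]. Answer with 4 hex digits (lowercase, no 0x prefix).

Key decimal bytes [191] = bf is 1 byte ≤ B = 3; zero-pad to 3 bytes: K' = bf 00 00.
K' ⊕ ipad = 89 36 36.  K' ⊕ opad = e3 5c 5c.
Inner input = (K'⊕ipad) ∥ m = 89 36 36 ∥ 22 19 a7 9a.
Inner hash: even-index sum = 370 mod 256 = 114; odd-index sum = 255 mod 256 = 255 → 72 ff.
Outer input = (K'⊕opad) ∥ inner = e3 5c 5c ∥ 72 ff.
Outer hash (tag): even-index sum = 574 mod 256 = 62; odd-index sum = 206 mod 256 = 206 → 3e ce.

3ece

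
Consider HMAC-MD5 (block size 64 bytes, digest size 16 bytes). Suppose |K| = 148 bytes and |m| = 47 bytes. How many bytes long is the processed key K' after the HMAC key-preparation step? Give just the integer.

Key is 148 > 64 bytes, so it is hashed to 16 bytes then zero-padded to 64: |K'| = 64.

64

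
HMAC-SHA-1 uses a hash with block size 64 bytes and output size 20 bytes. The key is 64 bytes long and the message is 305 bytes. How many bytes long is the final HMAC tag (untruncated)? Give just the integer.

The tag is one SHA-1 digest: 20 bytes.

20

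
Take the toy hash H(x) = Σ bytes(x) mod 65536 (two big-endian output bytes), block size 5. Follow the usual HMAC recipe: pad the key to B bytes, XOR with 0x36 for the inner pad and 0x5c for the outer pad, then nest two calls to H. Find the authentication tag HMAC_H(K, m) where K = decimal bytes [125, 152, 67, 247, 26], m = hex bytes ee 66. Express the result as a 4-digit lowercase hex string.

Key decimal bytes [125, 152, 67, 247, 26] = 7d 98 43 f7 1a is exactly B = 5 bytes: K' = 7d 98 43 f7 1a.
K' ⊕ ipad = 4b ae 75 c1 2c.  K' ⊕ opad = 21 c4 1f ab 46.
Inner input = (K'⊕ipad) ∥ m = 4b ae 75 c1 2c ∥ ee 66.
Inner hash: sum = 75+174+117+193+44+238+102 = 943 → 03 af.
Outer input = (K'⊕opad) ∥ inner = 21 c4 1f ab 46 ∥ 03 af.
Outer hash (tag): sum = 33+196+31+171+70+3+175 = 679 → 02 a7.

02a7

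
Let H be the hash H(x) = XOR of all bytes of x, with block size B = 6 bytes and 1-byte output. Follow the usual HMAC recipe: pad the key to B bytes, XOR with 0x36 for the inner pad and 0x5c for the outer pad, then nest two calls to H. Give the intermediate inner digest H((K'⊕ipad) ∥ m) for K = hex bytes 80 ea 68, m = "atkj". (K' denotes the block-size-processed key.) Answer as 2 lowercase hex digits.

Key hex bytes 80 ea 68 is 3 bytes ≤ B = 6; zero-pad to 6 bytes: K' = 80 ea 68 00 00 00.
K' ⊕ ipad = b6 dc 5e 36 36 36.
Inner input = b6 dc 5e 36 36 36 ∥ 61 74 6b 6a.
Inner hash: XOR b6⊕dc⊕5e⊕36⊕36⊕36⊕61⊕74⊕6b⊕6a = 16.

16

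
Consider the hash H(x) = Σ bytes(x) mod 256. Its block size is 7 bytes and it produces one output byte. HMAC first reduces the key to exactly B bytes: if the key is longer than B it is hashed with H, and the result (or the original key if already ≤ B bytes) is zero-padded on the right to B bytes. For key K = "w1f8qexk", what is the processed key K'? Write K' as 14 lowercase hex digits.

ff000000000000

|K| = 8 > B = 7, so first hash the key.
H(K): sum = 119+49+102+56+113+101+120+107 = 767; mod 256 = 255 → ff.
Zero-pad H(K) = ff to 7 bytes: K' = ff 00 00 00 00 00 00.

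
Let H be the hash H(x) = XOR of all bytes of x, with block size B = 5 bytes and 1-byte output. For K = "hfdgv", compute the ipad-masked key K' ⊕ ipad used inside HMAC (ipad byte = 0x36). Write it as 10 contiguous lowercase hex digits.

5e50525140

Key "hfdgv" = 68 66 64 67 76 is exactly B = 5 bytes: K' = 68 66 64 67 76.
XOR each byte with 0x36: 68⊕36=5e, 66⊕36=50, 64⊕36=52, 67⊕36=51, 76⊕36=40.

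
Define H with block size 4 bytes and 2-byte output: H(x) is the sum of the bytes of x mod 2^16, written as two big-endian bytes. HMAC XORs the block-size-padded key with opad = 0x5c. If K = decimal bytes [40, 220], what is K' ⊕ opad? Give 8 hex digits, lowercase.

Key decimal bytes [40, 220] = 28 dc is 2 bytes ≤ B = 4; zero-pad to 4 bytes: K' = 28 dc 00 00.
XOR each byte with 0x5c: 28⊕5c=74, dc⊕5c=80, 00⊕5c=5c, 00⊕5c=5c.

74805c5c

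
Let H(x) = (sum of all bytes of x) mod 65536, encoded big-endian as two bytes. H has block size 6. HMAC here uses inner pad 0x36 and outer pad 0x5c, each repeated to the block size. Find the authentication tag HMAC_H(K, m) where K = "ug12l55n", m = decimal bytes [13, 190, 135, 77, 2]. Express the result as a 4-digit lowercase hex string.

Key "ug12l55n" = 75 67 31 32 6c 35 35 6e is 8 bytes > B = 6, so hash it first: H(key) = 02 83, then zero-pad to 6 bytes: K' = 02 83 00 00 00 00.
K' ⊕ ipad = 34 b5 36 36 36 36.  K' ⊕ opad = 5e df 5c 5c 5c 5c.
Inner input = (K'⊕ipad) ∥ m = 34 b5 36 36 36 36 ∥ 0d be 87 4d 02.
Inner hash: sum = 52+181+54+54+54+54+13+190+135+77+2 = 866 → 03 62.
Outer input = (K'⊕opad) ∥ inner = 5e df 5c 5c 5c 5c ∥ 03 62.
Outer hash (tag): sum = 94+223+92+92+92+92+3+98 = 786 → 03 12.

0312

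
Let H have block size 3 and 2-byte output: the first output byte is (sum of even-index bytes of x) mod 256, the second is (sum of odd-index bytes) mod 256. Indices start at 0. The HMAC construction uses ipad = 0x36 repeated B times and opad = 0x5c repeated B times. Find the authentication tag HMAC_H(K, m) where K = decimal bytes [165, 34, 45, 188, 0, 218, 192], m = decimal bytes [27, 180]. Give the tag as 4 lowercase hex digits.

d372

Key decimal bytes [165, 34, 45, 188, 0, 218, 192] = a5 22 2d bc 00 da c0 is 7 bytes > B = 3, so hash it first: H(key) = 92 b8, then zero-pad to 3 bytes: K' = 92 b8 00.
K' ⊕ ipad = a4 8e 36.  K' ⊕ opad = ce e4 5c.
Inner input = (K'⊕ipad) ∥ m = a4 8e 36 ∥ 1b b4.
Inner hash: even-index sum = 398 mod 256 = 142; odd-index sum = 169 mod 256 = 169 → 8e a9.
Outer input = (K'⊕opad) ∥ inner = ce e4 5c ∥ 8e a9.
Outer hash (tag): even-index sum = 467 mod 256 = 211; odd-index sum = 370 mod 256 = 114 → d3 72.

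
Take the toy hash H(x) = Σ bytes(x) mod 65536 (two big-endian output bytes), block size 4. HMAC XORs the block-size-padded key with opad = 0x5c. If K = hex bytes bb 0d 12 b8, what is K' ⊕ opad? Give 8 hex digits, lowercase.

Key hex bytes bb 0d 12 b8 is exactly B = 4 bytes: K' = bb 0d 12 b8.
XOR each byte with 0x5c: bb⊕5c=e7, 0d⊕5c=51, 12⊕5c=4e, b8⊕5c=e4.

e7514ee4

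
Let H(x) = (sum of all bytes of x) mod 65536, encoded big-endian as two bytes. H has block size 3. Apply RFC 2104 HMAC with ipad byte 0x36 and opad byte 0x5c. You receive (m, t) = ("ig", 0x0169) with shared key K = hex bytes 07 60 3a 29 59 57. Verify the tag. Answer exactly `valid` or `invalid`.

Key hex bytes 07 60 3a 29 59 57 is 6 bytes > B = 3, so hash it first: H(key) = 01 7a, then zero-pad to 3 bytes: K' = 01 7a 00.
K' ⊕ ipad = 37 4c 36; K' ⊕ opad = 5d 26 5c.
Inner hash: sum = 55+76+54+105+103 = 393 → 01 89.
Outer hash (recomputed tag): sum = 93+38+92+1+137 = 361 → 01 69.
Recomputed tag = 0169; claimed = 0169 → match.

valid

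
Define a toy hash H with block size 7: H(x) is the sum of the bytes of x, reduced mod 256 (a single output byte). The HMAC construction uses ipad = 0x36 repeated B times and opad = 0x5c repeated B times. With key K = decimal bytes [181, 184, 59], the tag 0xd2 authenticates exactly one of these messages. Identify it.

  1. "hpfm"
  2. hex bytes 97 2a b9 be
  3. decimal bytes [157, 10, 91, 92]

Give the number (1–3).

2

Key decimal bytes [181, 184, 59] = b5 b8 3b is 3 bytes ≤ B = 7; zero-pad to 7 bytes: K' = b5 b8 3b 00 00 00 00.
K' ⊕ ipad = 83 8e 0d 36 36 36 36; K' ⊕ opad = e9 e4 67 5c 5c 5c 5c.
m1: inner = H(83 8e 0d 36 36 36 36 68 70 66 6d) = a1; tag = H(e9 e4 67 5c 5c 5c 5c a1) = 45
m2: inner = H(83 8e 0d 36 36 36 36 97 2a b9 be) = 2e; tag = H(e9 e4 67 5c 5c 5c 5c 2e) = d2 ← matches
m3: inner = H(83 8e 0d 36 36 36 36 9d 0a 5b 5c) = 54; tag = H(e9 e4 67 5c 5c 5c 5c 54) = f8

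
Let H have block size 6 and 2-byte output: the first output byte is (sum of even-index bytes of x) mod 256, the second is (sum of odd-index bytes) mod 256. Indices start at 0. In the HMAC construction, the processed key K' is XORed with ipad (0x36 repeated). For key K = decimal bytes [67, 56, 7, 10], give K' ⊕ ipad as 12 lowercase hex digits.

Key decimal bytes [67, 56, 7, 10] = 43 38 07 0a is 4 bytes ≤ B = 6; zero-pad to 6 bytes: K' = 43 38 07 0a 00 00.
XOR each byte with 0x36: 43⊕36=75, 38⊕36=0e, 07⊕36=31, 0a⊕36=3c, 00⊕36=36, 00⊕36=36.

750e313c3636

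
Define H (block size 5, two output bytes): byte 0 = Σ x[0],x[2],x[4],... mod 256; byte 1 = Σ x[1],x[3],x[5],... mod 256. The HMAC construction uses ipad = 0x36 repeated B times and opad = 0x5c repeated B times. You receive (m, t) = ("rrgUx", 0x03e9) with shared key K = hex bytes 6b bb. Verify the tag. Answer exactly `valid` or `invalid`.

invalid

Key hex bytes 6b bb is 2 bytes ≤ B = 5; zero-pad to 5 bytes: K' = 6b bb 00 00 00.
K' ⊕ ipad = 5d 8d 36 36 36; K' ⊕ opad = 37 e7 5c 5c 5c.
Inner hash: even-index sum = 400 mod 256 = 144; odd-index sum = 532 mod 256 = 20 → 90 14.
Outer hash (recomputed tag): even-index sum = 259 mod 256 = 3; odd-index sum = 467 mod 256 = 211 → 03 d3.
Recomputed tag = 03d3; claimed = 03e9 → mismatch.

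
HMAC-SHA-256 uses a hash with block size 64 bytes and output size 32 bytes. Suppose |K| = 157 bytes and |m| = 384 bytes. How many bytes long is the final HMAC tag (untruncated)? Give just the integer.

The tag is one SHA-256 digest: 32 bytes.

32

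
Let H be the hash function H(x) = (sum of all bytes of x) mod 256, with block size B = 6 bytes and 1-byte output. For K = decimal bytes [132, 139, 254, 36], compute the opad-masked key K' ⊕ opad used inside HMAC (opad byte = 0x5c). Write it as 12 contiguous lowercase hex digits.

Key decimal bytes [132, 139, 254, 36] = 84 8b fe 24 is 4 bytes ≤ B = 6; zero-pad to 6 bytes: K' = 84 8b fe 24 00 00.
XOR each byte with 0x5c: 84⊕5c=d8, 8b⊕5c=d7, fe⊕5c=a2, 24⊕5c=78, 00⊕5c=5c, 00⊕5c=5c.

d8d7a2785c5c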